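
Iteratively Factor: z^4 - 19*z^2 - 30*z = (z + 2)*(z^3 - 2*z^2 - 15*z) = z*(z + 2)*(z^2 - 2*z - 15) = z*(z + 2)*(z + 3)*(z - 5)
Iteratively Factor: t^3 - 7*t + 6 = (t + 3)*(t^2 - 3*t + 2) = (t - 1)*(t + 3)*(t - 2)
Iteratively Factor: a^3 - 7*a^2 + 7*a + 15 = (a - 5)*(a^2 - 2*a - 3) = (a - 5)*(a + 1)*(a - 3)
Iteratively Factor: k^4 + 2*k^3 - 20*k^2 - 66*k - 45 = (k + 3)*(k^3 - k^2 - 17*k - 15) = (k - 5)*(k + 3)*(k^2 + 4*k + 3) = (k - 5)*(k + 1)*(k + 3)*(k + 3)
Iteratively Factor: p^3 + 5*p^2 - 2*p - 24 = (p + 3)*(p^2 + 2*p - 8) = (p - 2)*(p + 3)*(p + 4)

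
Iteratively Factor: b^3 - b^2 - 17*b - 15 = (b + 1)*(b^2 - 2*b - 15) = (b - 5)*(b + 1)*(b + 3)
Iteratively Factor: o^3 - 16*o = (o + 4)*(o^2 - 4*o) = o*(o + 4)*(o - 4)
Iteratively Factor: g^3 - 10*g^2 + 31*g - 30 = (g - 2)*(g^2 - 8*g + 15) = (g - 3)*(g - 2)*(g - 5)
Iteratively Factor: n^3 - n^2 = (n)*(n^2 - n) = n^2*(n - 1)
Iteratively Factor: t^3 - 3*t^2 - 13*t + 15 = (t - 5)*(t^2 + 2*t - 3) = (t - 5)*(t + 3)*(t - 1)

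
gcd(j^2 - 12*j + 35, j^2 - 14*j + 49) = j - 7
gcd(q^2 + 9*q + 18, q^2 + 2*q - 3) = q + 3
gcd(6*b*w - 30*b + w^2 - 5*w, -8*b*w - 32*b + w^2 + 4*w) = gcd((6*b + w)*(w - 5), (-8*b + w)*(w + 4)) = 1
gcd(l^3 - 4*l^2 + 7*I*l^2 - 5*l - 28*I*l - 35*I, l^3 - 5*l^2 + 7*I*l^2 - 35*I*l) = l^2 + l*(-5 + 7*I) - 35*I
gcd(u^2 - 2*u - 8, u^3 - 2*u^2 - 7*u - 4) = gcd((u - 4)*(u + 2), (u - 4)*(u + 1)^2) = u - 4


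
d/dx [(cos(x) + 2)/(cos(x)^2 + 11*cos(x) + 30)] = (cos(x)^2 + 4*cos(x) - 8)*sin(x)/(cos(x)^2 + 11*cos(x) + 30)^2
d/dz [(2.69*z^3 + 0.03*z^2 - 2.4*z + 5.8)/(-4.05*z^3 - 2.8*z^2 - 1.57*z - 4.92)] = (-7.105427357601e-15*z^5 - 7.4105*z^4 - 27.8866*z^3 + 23.9985*z^2 + 32.1848*z + 20.914)/(16.4025*z^6 + 22.68*z^5 + 20.557*z^4 + 48.644*z^3 + 30.0169*z^2 + 15.4488*z + 24.2064)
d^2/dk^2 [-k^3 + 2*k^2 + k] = 4 - 6*k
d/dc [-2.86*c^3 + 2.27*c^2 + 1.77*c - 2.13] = -8.58*c^2 + 4.54*c + 1.77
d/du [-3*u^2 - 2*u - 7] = -6*u - 2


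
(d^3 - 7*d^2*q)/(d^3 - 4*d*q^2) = d*(d - 7*q)/(d^2 - 4*q^2)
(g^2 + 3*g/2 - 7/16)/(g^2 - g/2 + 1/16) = (4*g + 7)/(4*g - 1)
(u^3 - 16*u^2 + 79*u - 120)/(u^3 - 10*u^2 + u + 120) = (u - 3)/(u + 3)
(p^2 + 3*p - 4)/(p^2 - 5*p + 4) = (p + 4)/(p - 4)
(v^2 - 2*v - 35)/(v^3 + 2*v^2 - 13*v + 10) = (v - 7)/(v^2 - 3*v + 2)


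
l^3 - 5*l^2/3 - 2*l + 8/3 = (l - 2)*(l - 1)*(l + 4/3)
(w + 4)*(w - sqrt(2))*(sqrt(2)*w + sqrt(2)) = sqrt(2)*w^3 - 2*w^2 + 5*sqrt(2)*w^2 - 10*w + 4*sqrt(2)*w - 8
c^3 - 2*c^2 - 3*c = c*(c - 3)*(c + 1)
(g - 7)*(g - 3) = g^2 - 10*g + 21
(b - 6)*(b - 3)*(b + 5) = b^3 - 4*b^2 - 27*b + 90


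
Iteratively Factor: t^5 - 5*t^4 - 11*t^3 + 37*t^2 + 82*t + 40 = (t + 1)*(t^4 - 6*t^3 - 5*t^2 + 42*t + 40) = (t - 5)*(t + 1)*(t^3 - t^2 - 10*t - 8) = (t - 5)*(t - 4)*(t + 1)*(t^2 + 3*t + 2) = (t - 5)*(t - 4)*(t + 1)^2*(t + 2)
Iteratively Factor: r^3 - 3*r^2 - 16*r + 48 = (r - 3)*(r^2 - 16) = (r - 4)*(r - 3)*(r + 4)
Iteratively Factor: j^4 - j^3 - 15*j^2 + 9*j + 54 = (j - 3)*(j^3 + 2*j^2 - 9*j - 18) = (j - 3)*(j + 3)*(j^2 - j - 6) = (j - 3)^2*(j + 3)*(j + 2)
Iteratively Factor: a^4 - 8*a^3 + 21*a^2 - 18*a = (a - 2)*(a^3 - 6*a^2 + 9*a) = (a - 3)*(a - 2)*(a^2 - 3*a) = (a - 3)^2*(a - 2)*(a)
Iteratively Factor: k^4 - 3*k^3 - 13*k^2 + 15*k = (k + 3)*(k^3 - 6*k^2 + 5*k) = k*(k + 3)*(k^2 - 6*k + 5) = k*(k - 5)*(k + 3)*(k - 1)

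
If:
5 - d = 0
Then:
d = 5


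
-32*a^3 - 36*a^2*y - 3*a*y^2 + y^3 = (-8*a + y)*(a + y)*(4*a + y)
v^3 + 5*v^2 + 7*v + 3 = (v + 1)^2*(v + 3)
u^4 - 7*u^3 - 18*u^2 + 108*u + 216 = (u - 6)^2*(u + 2)*(u + 3)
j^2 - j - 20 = (j - 5)*(j + 4)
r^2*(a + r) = a*r^2 + r^3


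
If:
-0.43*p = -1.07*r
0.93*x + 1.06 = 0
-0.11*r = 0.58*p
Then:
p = 0.00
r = 0.00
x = -1.14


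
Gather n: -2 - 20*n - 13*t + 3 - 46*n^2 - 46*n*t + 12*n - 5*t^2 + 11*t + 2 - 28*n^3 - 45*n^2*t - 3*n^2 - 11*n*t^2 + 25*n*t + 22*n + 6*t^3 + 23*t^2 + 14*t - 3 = -28*n^3 + n^2*(-45*t - 49) + n*(-11*t^2 - 21*t + 14) + 6*t^3 + 18*t^2 + 12*t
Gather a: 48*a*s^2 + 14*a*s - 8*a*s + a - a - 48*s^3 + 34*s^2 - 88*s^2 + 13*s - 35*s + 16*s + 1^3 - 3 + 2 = a*(48*s^2 + 6*s) - 48*s^3 - 54*s^2 - 6*s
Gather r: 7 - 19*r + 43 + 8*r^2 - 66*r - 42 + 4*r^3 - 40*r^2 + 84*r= 4*r^3 - 32*r^2 - r + 8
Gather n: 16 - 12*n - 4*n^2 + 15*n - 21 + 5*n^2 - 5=n^2 + 3*n - 10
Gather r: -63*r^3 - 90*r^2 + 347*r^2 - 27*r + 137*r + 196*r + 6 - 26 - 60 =-63*r^3 + 257*r^2 + 306*r - 80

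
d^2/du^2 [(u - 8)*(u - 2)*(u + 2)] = 6*u - 16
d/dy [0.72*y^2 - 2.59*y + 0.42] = 1.44*y - 2.59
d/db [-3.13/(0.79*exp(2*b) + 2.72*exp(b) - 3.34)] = (4.9454*exp(b) + 8.5136)*exp(b)/(0.79*exp(2*b) + 2.72*exp(b) - 3.34)^2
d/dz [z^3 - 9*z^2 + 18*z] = 3*z^2 - 18*z + 18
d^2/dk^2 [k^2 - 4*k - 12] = 2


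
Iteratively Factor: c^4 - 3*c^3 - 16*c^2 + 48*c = (c)*(c^3 - 3*c^2 - 16*c + 48) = c*(c - 4)*(c^2 + c - 12) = c*(c - 4)*(c + 4)*(c - 3)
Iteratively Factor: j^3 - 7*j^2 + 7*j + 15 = (j - 3)*(j^2 - 4*j - 5) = (j - 3)*(j + 1)*(j - 5)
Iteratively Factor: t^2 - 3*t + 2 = (t - 2)*(t - 1)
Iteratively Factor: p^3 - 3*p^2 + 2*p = (p - 1)*(p^2 - 2*p) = (p - 2)*(p - 1)*(p)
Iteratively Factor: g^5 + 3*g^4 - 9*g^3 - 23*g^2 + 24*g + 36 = (g + 3)*(g^4 - 9*g^2 + 4*g + 12) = (g - 2)*(g + 3)*(g^3 + 2*g^2 - 5*g - 6) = (g - 2)^2*(g + 3)*(g^2 + 4*g + 3) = (g - 2)^2*(g + 3)^2*(g + 1)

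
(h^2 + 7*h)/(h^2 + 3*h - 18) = h*(h + 7)/(h^2 + 3*h - 18)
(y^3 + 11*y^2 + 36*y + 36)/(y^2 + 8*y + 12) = y + 3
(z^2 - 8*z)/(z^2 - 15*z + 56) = z/(z - 7)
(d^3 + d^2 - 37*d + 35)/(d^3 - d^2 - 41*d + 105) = (d - 1)/(d - 3)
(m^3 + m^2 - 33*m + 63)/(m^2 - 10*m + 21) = (m^2 + 4*m - 21)/(m - 7)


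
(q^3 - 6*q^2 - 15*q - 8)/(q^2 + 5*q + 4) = (q^2 - 7*q - 8)/(q + 4)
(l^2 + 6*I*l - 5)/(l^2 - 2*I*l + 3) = (l + 5*I)/(l - 3*I)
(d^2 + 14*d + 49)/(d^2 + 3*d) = (d^2 + 14*d + 49)/(d*(d + 3))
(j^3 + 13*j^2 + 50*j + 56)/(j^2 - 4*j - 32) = (j^2 + 9*j + 14)/(j - 8)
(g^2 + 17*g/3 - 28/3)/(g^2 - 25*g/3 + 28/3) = (g + 7)/(g - 7)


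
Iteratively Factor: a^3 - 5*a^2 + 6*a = (a - 2)*(a^2 - 3*a) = (a - 3)*(a - 2)*(a)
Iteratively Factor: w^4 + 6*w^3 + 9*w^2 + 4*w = (w + 4)*(w^3 + 2*w^2 + w) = (w + 1)*(w + 4)*(w^2 + w) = w*(w + 1)*(w + 4)*(w + 1)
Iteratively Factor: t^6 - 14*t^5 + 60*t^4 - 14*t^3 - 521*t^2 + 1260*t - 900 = (t - 2)*(t^5 - 12*t^4 + 36*t^3 + 58*t^2 - 405*t + 450) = (t - 5)*(t - 2)*(t^4 - 7*t^3 + t^2 + 63*t - 90) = (t - 5)^2*(t - 2)*(t^3 - 2*t^2 - 9*t + 18) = (t - 5)^2*(t - 3)*(t - 2)*(t^2 + t - 6) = (t - 5)^2*(t - 3)*(t - 2)^2*(t + 3)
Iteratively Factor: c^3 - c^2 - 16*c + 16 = (c - 1)*(c^2 - 16) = (c - 4)*(c - 1)*(c + 4)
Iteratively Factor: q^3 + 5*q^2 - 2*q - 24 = (q + 4)*(q^2 + q - 6) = (q - 2)*(q + 4)*(q + 3)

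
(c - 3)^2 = c^2 - 6*c + 9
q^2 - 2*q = q*(q - 2)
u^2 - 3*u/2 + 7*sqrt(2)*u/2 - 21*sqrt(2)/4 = (u - 3/2)*(u + 7*sqrt(2)/2)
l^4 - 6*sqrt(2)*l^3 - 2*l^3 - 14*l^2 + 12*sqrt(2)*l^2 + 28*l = l*(l - 2)*(l - 7*sqrt(2))*(l + sqrt(2))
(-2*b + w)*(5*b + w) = -10*b^2 + 3*b*w + w^2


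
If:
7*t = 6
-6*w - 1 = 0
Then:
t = 6/7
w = -1/6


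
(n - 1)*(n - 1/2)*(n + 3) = n^3 + 3*n^2/2 - 4*n + 3/2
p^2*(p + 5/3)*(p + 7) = p^4 + 26*p^3/3 + 35*p^2/3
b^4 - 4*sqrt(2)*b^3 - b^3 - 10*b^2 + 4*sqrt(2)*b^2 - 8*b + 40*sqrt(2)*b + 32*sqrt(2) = (b - 4)*(b + 1)*(b + 2)*(b - 4*sqrt(2))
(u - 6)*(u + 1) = u^2 - 5*u - 6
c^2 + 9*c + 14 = (c + 2)*(c + 7)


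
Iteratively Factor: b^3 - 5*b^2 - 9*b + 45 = (b + 3)*(b^2 - 8*b + 15) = (b - 3)*(b + 3)*(b - 5)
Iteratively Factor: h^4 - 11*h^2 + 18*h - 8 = (h + 4)*(h^3 - 4*h^2 + 5*h - 2) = (h - 2)*(h + 4)*(h^2 - 2*h + 1) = (h - 2)*(h - 1)*(h + 4)*(h - 1)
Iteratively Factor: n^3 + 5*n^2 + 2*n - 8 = (n + 4)*(n^2 + n - 2) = (n - 1)*(n + 4)*(n + 2)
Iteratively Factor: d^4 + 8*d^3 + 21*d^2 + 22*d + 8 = (d + 1)*(d^3 + 7*d^2 + 14*d + 8) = (d + 1)^2*(d^2 + 6*d + 8) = (d + 1)^2*(d + 4)*(d + 2)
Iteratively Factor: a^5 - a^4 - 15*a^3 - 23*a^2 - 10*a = (a - 5)*(a^4 + 4*a^3 + 5*a^2 + 2*a) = a*(a - 5)*(a^3 + 4*a^2 + 5*a + 2) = a*(a - 5)*(a + 1)*(a^2 + 3*a + 2) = a*(a - 5)*(a + 1)*(a + 2)*(a + 1)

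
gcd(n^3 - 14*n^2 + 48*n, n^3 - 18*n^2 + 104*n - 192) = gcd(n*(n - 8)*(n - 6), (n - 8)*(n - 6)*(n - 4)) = n^2 - 14*n + 48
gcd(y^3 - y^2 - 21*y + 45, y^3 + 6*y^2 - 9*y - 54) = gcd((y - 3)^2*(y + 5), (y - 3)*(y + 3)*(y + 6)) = y - 3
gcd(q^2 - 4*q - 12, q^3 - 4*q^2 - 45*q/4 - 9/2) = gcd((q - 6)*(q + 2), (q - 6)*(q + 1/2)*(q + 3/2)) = q - 6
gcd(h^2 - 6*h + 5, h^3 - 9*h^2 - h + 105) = h - 5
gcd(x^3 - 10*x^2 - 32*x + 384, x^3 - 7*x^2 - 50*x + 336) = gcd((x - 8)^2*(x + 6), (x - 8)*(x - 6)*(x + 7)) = x - 8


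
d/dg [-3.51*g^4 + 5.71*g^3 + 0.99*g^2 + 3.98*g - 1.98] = -14.04*g^3 + 17.13*g^2 + 1.98*g + 3.98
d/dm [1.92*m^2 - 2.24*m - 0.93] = 3.84*m - 2.24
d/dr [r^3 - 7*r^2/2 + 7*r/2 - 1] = 3*r^2 - 7*r + 7/2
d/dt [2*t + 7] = 2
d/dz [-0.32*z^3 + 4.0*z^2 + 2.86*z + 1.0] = -0.96*z^2 + 8.0*z + 2.86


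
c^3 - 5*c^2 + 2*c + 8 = (c - 4)*(c - 2)*(c + 1)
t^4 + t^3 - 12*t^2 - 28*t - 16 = (t - 4)*(t + 1)*(t + 2)^2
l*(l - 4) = l^2 - 4*l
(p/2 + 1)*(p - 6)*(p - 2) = p^3/2 - 3*p^2 - 2*p + 12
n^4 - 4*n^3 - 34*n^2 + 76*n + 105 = (n - 7)*(n - 3)*(n + 1)*(n + 5)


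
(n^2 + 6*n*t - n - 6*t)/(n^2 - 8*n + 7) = (n + 6*t)/(n - 7)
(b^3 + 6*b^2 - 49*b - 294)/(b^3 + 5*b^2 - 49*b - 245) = (b + 6)/(b + 5)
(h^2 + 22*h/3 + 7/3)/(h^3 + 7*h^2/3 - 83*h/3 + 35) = (3*h + 1)/(3*h^2 - 14*h + 15)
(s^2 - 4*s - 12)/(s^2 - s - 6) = (s - 6)/(s - 3)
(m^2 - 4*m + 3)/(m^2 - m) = (m - 3)/m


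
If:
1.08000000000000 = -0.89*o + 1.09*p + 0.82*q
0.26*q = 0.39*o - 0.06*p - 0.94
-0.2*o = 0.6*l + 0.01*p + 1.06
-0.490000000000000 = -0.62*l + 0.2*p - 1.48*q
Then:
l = -3.23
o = 4.24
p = 2.89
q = 2.07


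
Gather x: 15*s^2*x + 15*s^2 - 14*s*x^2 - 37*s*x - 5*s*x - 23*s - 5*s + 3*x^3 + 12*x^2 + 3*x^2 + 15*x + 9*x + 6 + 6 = 15*s^2 - 28*s + 3*x^3 + x^2*(15 - 14*s) + x*(15*s^2 - 42*s + 24) + 12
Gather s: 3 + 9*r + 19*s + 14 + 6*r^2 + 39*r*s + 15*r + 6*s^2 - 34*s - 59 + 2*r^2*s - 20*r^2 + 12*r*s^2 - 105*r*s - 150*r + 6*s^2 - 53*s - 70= -14*r^2 - 126*r + s^2*(12*r + 12) + s*(2*r^2 - 66*r - 68) - 112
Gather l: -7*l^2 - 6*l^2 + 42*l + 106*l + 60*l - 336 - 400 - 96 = -13*l^2 + 208*l - 832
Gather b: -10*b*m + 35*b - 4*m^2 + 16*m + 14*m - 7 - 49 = b*(35 - 10*m) - 4*m^2 + 30*m - 56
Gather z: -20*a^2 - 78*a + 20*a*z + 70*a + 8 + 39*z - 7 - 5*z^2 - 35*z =-20*a^2 - 8*a - 5*z^2 + z*(20*a + 4) + 1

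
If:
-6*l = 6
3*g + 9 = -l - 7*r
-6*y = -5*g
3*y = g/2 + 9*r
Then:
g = -72/41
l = -1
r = -16/41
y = -60/41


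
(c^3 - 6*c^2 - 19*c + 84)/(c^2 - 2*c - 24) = (c^2 - 10*c + 21)/(c - 6)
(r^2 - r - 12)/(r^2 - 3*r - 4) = (r + 3)/(r + 1)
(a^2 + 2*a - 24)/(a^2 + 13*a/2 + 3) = 2*(a - 4)/(2*a + 1)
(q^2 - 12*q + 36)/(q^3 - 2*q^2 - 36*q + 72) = (q - 6)/(q^2 + 4*q - 12)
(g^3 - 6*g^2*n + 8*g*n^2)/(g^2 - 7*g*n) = (g^2 - 6*g*n + 8*n^2)/(g - 7*n)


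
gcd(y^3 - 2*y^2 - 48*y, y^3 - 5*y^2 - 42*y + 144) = y^2 - 2*y - 48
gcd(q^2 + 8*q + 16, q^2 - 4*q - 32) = q + 4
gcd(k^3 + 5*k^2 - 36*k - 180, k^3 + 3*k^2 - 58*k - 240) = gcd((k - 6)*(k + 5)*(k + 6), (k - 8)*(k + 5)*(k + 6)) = k^2 + 11*k + 30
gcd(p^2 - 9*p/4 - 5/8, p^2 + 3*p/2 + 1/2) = 1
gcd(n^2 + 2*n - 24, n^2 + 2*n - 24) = n^2 + 2*n - 24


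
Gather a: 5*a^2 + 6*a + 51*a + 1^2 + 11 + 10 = 5*a^2 + 57*a + 22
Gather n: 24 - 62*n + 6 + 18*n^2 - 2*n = 18*n^2 - 64*n + 30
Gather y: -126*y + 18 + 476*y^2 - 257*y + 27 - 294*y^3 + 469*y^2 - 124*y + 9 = -294*y^3 + 945*y^2 - 507*y + 54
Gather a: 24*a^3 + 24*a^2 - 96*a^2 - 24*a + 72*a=24*a^3 - 72*a^2 + 48*a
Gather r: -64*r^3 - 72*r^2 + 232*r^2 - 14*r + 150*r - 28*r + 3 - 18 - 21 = -64*r^3 + 160*r^2 + 108*r - 36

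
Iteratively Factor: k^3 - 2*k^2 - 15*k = (k - 5)*(k^2 + 3*k) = k*(k - 5)*(k + 3)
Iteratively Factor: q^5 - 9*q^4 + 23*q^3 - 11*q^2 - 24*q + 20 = (q - 5)*(q^4 - 4*q^3 + 3*q^2 + 4*q - 4) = (q - 5)*(q + 1)*(q^3 - 5*q^2 + 8*q - 4) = (q - 5)*(q - 2)*(q + 1)*(q^2 - 3*q + 2) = (q - 5)*(q - 2)*(q - 1)*(q + 1)*(q - 2)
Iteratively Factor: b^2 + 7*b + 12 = (b + 4)*(b + 3)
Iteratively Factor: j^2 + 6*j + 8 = (j + 4)*(j + 2)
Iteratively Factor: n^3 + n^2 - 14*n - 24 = (n - 4)*(n^2 + 5*n + 6) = (n - 4)*(n + 2)*(n + 3)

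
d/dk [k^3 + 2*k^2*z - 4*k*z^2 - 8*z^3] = 3*k^2 + 4*k*z - 4*z^2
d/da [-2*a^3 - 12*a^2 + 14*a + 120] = -6*a^2 - 24*a + 14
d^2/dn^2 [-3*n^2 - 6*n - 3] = -6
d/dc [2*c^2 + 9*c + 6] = 4*c + 9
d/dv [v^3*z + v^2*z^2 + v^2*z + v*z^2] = z*(3*v^2 + 2*v*z + 2*v + z)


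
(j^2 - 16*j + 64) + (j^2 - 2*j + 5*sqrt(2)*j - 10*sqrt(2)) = 2*j^2 - 18*j + 5*sqrt(2)*j - 10*sqrt(2) + 64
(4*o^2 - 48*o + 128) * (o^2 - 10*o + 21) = 4*o^4 - 88*o^3 + 692*o^2 - 2288*o + 2688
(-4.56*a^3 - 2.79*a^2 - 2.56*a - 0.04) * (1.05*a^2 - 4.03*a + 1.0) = -4.788*a^5 + 15.4473*a^4 + 3.9957*a^3 + 7.4848*a^2 - 2.3988*a - 0.04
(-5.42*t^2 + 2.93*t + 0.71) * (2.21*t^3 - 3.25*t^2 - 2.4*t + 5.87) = -11.9782*t^5 + 24.0903*t^4 + 5.0546*t^3 - 41.1549*t^2 + 15.4951*t + 4.1677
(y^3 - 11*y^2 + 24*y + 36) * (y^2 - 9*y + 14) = y^5 - 20*y^4 + 137*y^3 - 334*y^2 + 12*y + 504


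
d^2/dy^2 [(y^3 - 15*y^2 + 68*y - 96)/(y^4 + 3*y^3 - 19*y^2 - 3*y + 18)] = 2*(y^6 - 36*y^5 - 21*y^4 + 1140*y^3 + 3036*y^2 - 1296*y + 1292)/(y^9 + 18*y^8 + 105*y^7 + 162*y^6 - 321*y^5 - 594*y^4 + 323*y^3 + 630*y^2 - 108*y - 216)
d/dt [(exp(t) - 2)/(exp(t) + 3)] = 5*exp(t)/(exp(t) + 3)^2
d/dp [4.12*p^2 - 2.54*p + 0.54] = 8.24*p - 2.54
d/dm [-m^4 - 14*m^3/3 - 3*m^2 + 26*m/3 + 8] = -4*m^3 - 14*m^2 - 6*m + 26/3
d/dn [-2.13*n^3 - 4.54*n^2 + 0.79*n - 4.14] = -6.39*n^2 - 9.08*n + 0.79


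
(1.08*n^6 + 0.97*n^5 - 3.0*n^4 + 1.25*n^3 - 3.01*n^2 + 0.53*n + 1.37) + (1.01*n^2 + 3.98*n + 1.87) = 1.08*n^6 + 0.97*n^5 - 3.0*n^4 + 1.25*n^3 - 2.0*n^2 + 4.51*n + 3.24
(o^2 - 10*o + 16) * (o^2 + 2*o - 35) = o^4 - 8*o^3 - 39*o^2 + 382*o - 560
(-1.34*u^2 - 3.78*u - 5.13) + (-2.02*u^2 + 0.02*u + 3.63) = -3.36*u^2 - 3.76*u - 1.5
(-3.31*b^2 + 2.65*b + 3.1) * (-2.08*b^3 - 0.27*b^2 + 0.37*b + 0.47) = 6.8848*b^5 - 4.6183*b^4 - 8.3882*b^3 - 1.4122*b^2 + 2.3925*b + 1.457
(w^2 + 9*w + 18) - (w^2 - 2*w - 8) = 11*w + 26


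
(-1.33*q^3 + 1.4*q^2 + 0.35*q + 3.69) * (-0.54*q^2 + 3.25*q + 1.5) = 0.7182*q^5 - 5.0785*q^4 + 2.366*q^3 + 1.2449*q^2 + 12.5175*q + 5.535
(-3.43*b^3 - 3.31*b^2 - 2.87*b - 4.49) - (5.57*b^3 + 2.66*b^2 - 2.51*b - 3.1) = -9.0*b^3 - 5.97*b^2 - 0.36*b - 1.39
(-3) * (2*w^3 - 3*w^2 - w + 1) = -6*w^3 + 9*w^2 + 3*w - 3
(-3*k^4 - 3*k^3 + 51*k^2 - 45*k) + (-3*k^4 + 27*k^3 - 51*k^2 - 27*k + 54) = -6*k^4 + 24*k^3 - 72*k + 54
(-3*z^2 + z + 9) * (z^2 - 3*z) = -3*z^4 + 10*z^3 + 6*z^2 - 27*z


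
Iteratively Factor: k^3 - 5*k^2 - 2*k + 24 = (k - 4)*(k^2 - k - 6) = (k - 4)*(k - 3)*(k + 2)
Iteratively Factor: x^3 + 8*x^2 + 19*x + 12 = (x + 1)*(x^2 + 7*x + 12) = (x + 1)*(x + 4)*(x + 3)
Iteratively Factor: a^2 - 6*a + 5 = (a - 5)*(a - 1)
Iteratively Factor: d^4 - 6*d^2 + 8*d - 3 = (d - 1)*(d^3 + d^2 - 5*d + 3) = (d - 1)^2*(d^2 + 2*d - 3) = (d - 1)^2*(d + 3)*(d - 1)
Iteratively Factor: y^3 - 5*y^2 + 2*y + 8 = (y + 1)*(y^2 - 6*y + 8) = (y - 4)*(y + 1)*(y - 2)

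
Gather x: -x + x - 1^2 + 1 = 0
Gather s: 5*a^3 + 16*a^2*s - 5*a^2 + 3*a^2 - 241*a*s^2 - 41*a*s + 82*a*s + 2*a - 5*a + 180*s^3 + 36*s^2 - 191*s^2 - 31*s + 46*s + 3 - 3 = 5*a^3 - 2*a^2 - 3*a + 180*s^3 + s^2*(-241*a - 155) + s*(16*a^2 + 41*a + 15)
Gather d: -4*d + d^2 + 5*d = d^2 + d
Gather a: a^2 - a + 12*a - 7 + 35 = a^2 + 11*a + 28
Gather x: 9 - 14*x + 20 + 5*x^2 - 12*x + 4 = 5*x^2 - 26*x + 33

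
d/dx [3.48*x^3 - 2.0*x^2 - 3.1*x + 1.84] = 10.44*x^2 - 4.0*x - 3.1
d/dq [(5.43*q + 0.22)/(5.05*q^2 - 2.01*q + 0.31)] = (-27.4215*q^2 - 2.222*q + 2.1255)/(25.5025*q^4 - 20.301*q^3 + 7.1711*q^2 - 1.2462*q + 0.0961)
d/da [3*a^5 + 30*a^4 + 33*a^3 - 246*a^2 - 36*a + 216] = 15*a^4 + 120*a^3 + 99*a^2 - 492*a - 36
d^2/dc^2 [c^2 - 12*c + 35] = 2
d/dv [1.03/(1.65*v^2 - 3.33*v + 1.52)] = (3.4299 - 3.399*v)/(1.65*v^2 - 3.33*v + 1.52)^2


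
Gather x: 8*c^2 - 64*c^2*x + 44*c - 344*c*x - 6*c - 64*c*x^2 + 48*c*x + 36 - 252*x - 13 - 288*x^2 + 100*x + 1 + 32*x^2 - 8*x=8*c^2 + 38*c + x^2*(-64*c - 256) + x*(-64*c^2 - 296*c - 160) + 24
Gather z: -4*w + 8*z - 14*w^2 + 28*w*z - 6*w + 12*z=-14*w^2 - 10*w + z*(28*w + 20)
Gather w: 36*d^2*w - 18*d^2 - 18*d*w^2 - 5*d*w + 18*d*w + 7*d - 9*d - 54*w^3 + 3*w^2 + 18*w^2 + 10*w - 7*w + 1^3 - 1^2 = -18*d^2 - 2*d - 54*w^3 + w^2*(21 - 18*d) + w*(36*d^2 + 13*d + 3)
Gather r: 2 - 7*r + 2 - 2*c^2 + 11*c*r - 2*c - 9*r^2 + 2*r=-2*c^2 - 2*c - 9*r^2 + r*(11*c - 5) + 4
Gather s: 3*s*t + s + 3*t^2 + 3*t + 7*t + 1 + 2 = s*(3*t + 1) + 3*t^2 + 10*t + 3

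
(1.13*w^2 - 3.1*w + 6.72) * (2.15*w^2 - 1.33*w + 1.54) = 2.4295*w^4 - 8.1679*w^3 + 20.3112*w^2 - 13.7116*w + 10.3488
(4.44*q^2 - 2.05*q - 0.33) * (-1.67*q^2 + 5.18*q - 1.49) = -7.4148*q^4 + 26.4227*q^3 - 16.6835*q^2 + 1.3451*q + 0.4917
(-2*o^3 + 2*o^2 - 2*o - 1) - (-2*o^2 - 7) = -2*o^3 + 4*o^2 - 2*o + 6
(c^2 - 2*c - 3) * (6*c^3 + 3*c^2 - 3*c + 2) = 6*c^5 - 9*c^4 - 27*c^3 - c^2 + 5*c - 6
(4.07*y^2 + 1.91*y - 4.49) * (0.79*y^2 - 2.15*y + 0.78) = 3.2153*y^4 - 7.2416*y^3 - 4.479*y^2 + 11.1433*y - 3.5022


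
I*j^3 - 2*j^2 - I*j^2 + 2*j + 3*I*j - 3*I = (j - I)*(j + 3*I)*(I*j - I)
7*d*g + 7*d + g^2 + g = (7*d + g)*(g + 1)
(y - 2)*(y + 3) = y^2 + y - 6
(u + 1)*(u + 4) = u^2 + 5*u + 4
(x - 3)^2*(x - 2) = x^3 - 8*x^2 + 21*x - 18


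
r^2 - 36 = (r - 6)*(r + 6)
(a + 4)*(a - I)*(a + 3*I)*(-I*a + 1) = -I*a^4 + 3*a^3 - 4*I*a^3 + 12*a^2 - I*a^2 + 3*a - 4*I*a + 12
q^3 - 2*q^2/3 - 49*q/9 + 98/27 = (q - 7/3)*(q - 2/3)*(q + 7/3)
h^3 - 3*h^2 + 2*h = h*(h - 2)*(h - 1)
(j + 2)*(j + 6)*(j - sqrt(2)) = j^3 - sqrt(2)*j^2 + 8*j^2 - 8*sqrt(2)*j + 12*j - 12*sqrt(2)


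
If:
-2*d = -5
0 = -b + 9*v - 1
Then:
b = 9*v - 1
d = 5/2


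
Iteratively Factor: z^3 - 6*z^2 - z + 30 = (z + 2)*(z^2 - 8*z + 15) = (z - 3)*(z + 2)*(z - 5)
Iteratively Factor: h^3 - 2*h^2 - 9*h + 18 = (h - 3)*(h^2 + h - 6) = (h - 3)*(h - 2)*(h + 3)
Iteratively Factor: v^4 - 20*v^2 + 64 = (v - 4)*(v^3 + 4*v^2 - 4*v - 16) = (v - 4)*(v + 4)*(v^2 - 4) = (v - 4)*(v + 2)*(v + 4)*(v - 2)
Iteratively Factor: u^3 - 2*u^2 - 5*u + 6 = (u - 3)*(u^2 + u - 2) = (u - 3)*(u + 2)*(u - 1)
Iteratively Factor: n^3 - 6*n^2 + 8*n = (n - 2)*(n^2 - 4*n) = (n - 4)*(n - 2)*(n)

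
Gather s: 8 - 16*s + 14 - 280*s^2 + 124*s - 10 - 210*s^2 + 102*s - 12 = -490*s^2 + 210*s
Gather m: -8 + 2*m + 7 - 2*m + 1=0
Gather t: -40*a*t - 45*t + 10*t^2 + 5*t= 10*t^2 + t*(-40*a - 40)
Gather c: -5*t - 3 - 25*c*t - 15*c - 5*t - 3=c*(-25*t - 15) - 10*t - 6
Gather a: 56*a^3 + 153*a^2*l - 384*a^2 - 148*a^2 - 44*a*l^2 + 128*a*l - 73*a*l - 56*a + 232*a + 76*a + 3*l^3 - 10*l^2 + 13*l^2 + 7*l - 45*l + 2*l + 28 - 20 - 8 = 56*a^3 + a^2*(153*l - 532) + a*(-44*l^2 + 55*l + 252) + 3*l^3 + 3*l^2 - 36*l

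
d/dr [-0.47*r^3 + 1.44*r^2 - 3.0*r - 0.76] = -1.41*r^2 + 2.88*r - 3.0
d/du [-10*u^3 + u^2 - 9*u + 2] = -30*u^2 + 2*u - 9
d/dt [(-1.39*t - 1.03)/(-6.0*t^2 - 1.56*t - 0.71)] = (8.34*t^2 + 2.1684*t - (1.39*t + 1.03)*(12.0*t + 1.56) + 0.9869)/(6.0*t^2 + 1.56*t + 0.71)^2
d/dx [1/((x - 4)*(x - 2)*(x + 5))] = (-(x - 4)*(x - 2) - (x - 4)*(x + 5) - (x - 2)*(x + 5))/((x - 4)^2*(x - 2)^2*(x + 5)^2)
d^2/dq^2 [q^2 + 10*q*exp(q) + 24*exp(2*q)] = 10*q*exp(q) + 96*exp(2*q) + 20*exp(q) + 2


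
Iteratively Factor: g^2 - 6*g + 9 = (g - 3)*(g - 3)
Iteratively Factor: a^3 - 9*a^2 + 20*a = (a - 5)*(a^2 - 4*a) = (a - 5)*(a - 4)*(a)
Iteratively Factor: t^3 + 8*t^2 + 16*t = (t + 4)*(t^2 + 4*t) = t*(t + 4)*(t + 4)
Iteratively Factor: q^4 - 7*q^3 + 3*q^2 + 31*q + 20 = (q - 5)*(q^3 - 2*q^2 - 7*q - 4) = (q - 5)*(q - 4)*(q^2 + 2*q + 1) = (q - 5)*(q - 4)*(q + 1)*(q + 1)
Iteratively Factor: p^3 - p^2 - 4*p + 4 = (p - 2)*(p^2 + p - 2) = (p - 2)*(p + 2)*(p - 1)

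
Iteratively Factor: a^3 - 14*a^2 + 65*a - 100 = (a - 5)*(a^2 - 9*a + 20) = (a - 5)*(a - 4)*(a - 5)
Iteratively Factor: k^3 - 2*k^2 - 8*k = (k - 4)*(k^2 + 2*k) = k*(k - 4)*(k + 2)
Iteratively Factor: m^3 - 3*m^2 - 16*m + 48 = (m + 4)*(m^2 - 7*m + 12) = (m - 4)*(m + 4)*(m - 3)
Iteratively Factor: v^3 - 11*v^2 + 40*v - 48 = (v - 4)*(v^2 - 7*v + 12) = (v - 4)*(v - 3)*(v - 4)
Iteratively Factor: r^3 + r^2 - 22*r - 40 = (r - 5)*(r^2 + 6*r + 8) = (r - 5)*(r + 4)*(r + 2)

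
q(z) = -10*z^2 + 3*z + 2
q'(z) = 3 - 20*z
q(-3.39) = -123.09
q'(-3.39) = 70.80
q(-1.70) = -32.00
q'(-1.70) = 37.00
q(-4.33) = -198.48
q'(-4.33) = 89.60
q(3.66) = -120.98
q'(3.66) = -70.20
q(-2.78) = -83.62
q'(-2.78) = 58.60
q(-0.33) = -0.08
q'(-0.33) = 9.60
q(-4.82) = -244.78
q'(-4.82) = 99.40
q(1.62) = -19.38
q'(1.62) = -29.40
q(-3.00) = -97.00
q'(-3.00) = 63.00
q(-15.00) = -2293.00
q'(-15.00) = 303.00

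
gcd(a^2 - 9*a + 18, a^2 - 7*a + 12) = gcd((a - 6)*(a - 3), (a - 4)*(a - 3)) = a - 3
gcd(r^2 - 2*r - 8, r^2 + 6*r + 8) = r + 2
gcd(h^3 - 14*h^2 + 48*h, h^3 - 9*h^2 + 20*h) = h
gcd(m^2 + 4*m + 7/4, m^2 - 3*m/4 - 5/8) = m + 1/2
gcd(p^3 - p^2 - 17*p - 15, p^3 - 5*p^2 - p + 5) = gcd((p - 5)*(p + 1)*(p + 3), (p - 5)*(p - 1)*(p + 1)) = p^2 - 4*p - 5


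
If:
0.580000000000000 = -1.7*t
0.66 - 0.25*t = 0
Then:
No Solution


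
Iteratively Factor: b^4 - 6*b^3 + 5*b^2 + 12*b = (b - 4)*(b^3 - 2*b^2 - 3*b) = (b - 4)*(b + 1)*(b^2 - 3*b) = (b - 4)*(b - 3)*(b + 1)*(b)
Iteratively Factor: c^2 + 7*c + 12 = (c + 4)*(c + 3)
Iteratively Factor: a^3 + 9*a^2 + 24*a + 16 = (a + 4)*(a^2 + 5*a + 4) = (a + 1)*(a + 4)*(a + 4)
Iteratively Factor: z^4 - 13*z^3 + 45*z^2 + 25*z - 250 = (z - 5)*(z^3 - 8*z^2 + 5*z + 50) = (z - 5)^2*(z^2 - 3*z - 10) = (z - 5)^2*(z + 2)*(z - 5)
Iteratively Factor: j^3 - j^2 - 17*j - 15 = (j - 5)*(j^2 + 4*j + 3) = (j - 5)*(j + 1)*(j + 3)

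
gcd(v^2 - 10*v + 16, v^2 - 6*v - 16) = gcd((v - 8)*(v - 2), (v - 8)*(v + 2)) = v - 8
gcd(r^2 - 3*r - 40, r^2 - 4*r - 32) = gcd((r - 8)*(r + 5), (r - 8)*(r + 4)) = r - 8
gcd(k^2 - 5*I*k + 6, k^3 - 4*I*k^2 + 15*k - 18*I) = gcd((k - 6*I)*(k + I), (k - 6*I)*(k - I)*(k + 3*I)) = k - 6*I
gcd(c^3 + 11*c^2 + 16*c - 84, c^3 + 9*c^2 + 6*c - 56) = c^2 + 5*c - 14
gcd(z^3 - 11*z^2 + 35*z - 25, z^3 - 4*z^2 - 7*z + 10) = z^2 - 6*z + 5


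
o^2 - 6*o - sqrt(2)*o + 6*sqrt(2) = (o - 6)*(o - sqrt(2))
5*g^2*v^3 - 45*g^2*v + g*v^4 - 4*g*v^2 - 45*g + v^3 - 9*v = (5*g + v)*(v - 3)*(v + 3)*(g*v + 1)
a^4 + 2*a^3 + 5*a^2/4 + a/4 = a*(a + 1/2)^2*(a + 1)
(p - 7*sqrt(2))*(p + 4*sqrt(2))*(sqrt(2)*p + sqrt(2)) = sqrt(2)*p^3 - 6*p^2 + sqrt(2)*p^2 - 56*sqrt(2)*p - 6*p - 56*sqrt(2)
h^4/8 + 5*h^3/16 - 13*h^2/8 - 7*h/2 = h*(h/4 + 1)*(h/2 + 1)*(h - 7/2)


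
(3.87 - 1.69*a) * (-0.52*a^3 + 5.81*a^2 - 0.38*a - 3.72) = 0.8788*a^4 - 11.8313*a^3 + 23.1269*a^2 + 4.8162*a - 14.3964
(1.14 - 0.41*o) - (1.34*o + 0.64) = 0.5 - 1.75*o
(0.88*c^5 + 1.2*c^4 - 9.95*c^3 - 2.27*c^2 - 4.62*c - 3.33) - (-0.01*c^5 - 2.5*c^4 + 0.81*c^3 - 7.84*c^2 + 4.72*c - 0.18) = 0.89*c^5 + 3.7*c^4 - 10.76*c^3 + 5.57*c^2 - 9.34*c - 3.15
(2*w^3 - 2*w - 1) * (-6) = -12*w^3 + 12*w + 6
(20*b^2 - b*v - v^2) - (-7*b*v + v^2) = 20*b^2 + 6*b*v - 2*v^2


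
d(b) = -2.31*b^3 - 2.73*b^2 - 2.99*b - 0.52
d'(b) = -6.93*b^2 - 5.46*b - 2.99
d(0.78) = -5.61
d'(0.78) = -11.47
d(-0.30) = 0.19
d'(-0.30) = -1.98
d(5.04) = -380.67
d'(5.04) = -206.54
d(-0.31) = 0.21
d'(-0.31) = -1.96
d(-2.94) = 43.38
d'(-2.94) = -46.84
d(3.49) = -142.40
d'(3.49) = -106.45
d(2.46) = -58.79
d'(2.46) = -58.36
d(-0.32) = 0.23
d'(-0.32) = -1.95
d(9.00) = -1932.55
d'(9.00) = -613.46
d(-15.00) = 7226.33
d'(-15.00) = -1480.34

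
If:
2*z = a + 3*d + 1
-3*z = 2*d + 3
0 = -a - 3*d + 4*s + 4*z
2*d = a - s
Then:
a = -71/80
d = -39/80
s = 7/80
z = -27/40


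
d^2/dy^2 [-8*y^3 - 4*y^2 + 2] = -48*y - 8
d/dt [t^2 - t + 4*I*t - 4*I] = 2*t - 1 + 4*I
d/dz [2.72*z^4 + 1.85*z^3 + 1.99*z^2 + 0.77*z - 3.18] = 10.88*z^3 + 5.55*z^2 + 3.98*z + 0.77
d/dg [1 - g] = -1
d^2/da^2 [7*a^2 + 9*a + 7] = 14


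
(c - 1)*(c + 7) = c^2 + 6*c - 7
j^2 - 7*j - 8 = (j - 8)*(j + 1)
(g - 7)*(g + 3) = g^2 - 4*g - 21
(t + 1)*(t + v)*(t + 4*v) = t^3 + 5*t^2*v + t^2 + 4*t*v^2 + 5*t*v + 4*v^2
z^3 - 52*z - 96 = (z - 8)*(z + 2)*(z + 6)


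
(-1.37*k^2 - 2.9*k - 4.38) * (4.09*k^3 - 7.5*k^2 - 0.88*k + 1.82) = -5.6033*k^5 - 1.586*k^4 + 5.0414*k^3 + 32.9086*k^2 - 1.4236*k - 7.9716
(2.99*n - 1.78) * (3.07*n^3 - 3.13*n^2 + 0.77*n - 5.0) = 9.1793*n^4 - 14.8233*n^3 + 7.8737*n^2 - 16.3206*n + 8.9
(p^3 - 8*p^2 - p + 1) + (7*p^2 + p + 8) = p^3 - p^2 + 9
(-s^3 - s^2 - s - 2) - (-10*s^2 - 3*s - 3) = -s^3 + 9*s^2 + 2*s + 1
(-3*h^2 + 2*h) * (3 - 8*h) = 24*h^3 - 25*h^2 + 6*h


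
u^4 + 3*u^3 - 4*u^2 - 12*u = u*(u - 2)*(u + 2)*(u + 3)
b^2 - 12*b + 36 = (b - 6)^2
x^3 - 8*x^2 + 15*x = x*(x - 5)*(x - 3)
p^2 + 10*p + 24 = (p + 4)*(p + 6)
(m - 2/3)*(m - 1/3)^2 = m^3 - 4*m^2/3 + 5*m/9 - 2/27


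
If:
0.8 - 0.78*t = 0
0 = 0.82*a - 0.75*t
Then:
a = 0.94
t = 1.03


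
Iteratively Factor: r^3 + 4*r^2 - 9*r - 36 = (r + 3)*(r^2 + r - 12) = (r + 3)*(r + 4)*(r - 3)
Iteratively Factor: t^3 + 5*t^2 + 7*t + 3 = (t + 1)*(t^2 + 4*t + 3) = (t + 1)*(t + 3)*(t + 1)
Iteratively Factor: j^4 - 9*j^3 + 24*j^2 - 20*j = (j - 5)*(j^3 - 4*j^2 + 4*j) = j*(j - 5)*(j^2 - 4*j + 4) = j*(j - 5)*(j - 2)*(j - 2)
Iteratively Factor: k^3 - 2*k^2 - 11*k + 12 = (k + 3)*(k^2 - 5*k + 4) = (k - 1)*(k + 3)*(k - 4)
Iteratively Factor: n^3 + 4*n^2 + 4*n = (n + 2)*(n^2 + 2*n) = n*(n + 2)*(n + 2)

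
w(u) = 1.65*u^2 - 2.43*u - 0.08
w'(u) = 3.3*u - 2.43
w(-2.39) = 15.15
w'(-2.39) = -10.32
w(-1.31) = 5.93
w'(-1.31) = -6.75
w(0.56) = -0.92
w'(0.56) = -0.58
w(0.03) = -0.15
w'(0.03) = -2.33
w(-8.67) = 145.02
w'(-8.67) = -31.04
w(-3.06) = 22.81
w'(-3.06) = -12.53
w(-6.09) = 75.91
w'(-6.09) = -22.53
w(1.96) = 1.50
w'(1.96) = 4.04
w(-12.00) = 266.68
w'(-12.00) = -42.03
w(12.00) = 208.36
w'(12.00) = 37.17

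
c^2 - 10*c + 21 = (c - 7)*(c - 3)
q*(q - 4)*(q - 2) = q^3 - 6*q^2 + 8*q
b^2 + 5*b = b*(b + 5)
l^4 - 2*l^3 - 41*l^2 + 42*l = l*(l - 7)*(l - 1)*(l + 6)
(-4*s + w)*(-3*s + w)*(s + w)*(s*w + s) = 12*s^4*w + 12*s^4 + 5*s^3*w^2 + 5*s^3*w - 6*s^2*w^3 - 6*s^2*w^2 + s*w^4 + s*w^3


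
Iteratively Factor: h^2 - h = (h - 1)*(h)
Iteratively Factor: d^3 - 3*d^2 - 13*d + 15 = (d - 1)*(d^2 - 2*d - 15) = (d - 1)*(d + 3)*(d - 5)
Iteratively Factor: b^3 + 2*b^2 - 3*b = (b - 1)*(b^2 + 3*b) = (b - 1)*(b + 3)*(b)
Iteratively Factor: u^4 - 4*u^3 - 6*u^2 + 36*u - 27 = (u - 1)*(u^3 - 3*u^2 - 9*u + 27) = (u - 3)*(u - 1)*(u^2 - 9) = (u - 3)*(u - 1)*(u + 3)*(u - 3)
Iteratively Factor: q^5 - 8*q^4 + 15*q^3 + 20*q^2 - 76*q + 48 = (q - 1)*(q^4 - 7*q^3 + 8*q^2 + 28*q - 48) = (q - 2)*(q - 1)*(q^3 - 5*q^2 - 2*q + 24) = (q - 3)*(q - 2)*(q - 1)*(q^2 - 2*q - 8) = (q - 4)*(q - 3)*(q - 2)*(q - 1)*(q + 2)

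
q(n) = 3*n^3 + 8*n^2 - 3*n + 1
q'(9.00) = 870.00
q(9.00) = 2809.00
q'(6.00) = 417.00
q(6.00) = 919.00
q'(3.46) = 160.10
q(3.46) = 210.66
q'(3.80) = 187.76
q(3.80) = 269.74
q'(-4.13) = 84.43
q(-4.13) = -61.49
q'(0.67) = 11.76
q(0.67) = 3.48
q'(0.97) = 20.99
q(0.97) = 8.36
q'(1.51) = 41.68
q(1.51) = 25.04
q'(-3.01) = 30.38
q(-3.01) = 0.70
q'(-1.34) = -8.28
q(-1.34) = 12.17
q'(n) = 9*n^2 + 16*n - 3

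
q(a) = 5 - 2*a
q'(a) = -2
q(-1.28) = 7.56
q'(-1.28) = -2.00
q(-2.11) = 9.22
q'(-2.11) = -2.00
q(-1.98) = 8.96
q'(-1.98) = -2.00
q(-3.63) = 12.26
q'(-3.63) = -2.00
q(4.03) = -3.06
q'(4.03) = -2.00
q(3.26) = -1.52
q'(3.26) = -2.00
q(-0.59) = 6.18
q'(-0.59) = -2.00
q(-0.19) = 5.38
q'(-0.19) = -2.00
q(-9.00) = 23.00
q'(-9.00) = -2.00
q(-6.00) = 17.00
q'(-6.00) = -2.00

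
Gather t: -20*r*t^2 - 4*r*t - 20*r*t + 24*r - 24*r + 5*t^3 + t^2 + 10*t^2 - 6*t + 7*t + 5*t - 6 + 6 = 5*t^3 + t^2*(11 - 20*r) + t*(6 - 24*r)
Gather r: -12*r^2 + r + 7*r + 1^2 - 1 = -12*r^2 + 8*r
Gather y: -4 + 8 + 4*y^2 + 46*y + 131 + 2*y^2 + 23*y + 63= 6*y^2 + 69*y + 198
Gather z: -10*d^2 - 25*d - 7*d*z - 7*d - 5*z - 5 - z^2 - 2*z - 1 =-10*d^2 - 32*d - z^2 + z*(-7*d - 7) - 6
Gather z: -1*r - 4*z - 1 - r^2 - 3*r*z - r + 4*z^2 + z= -r^2 - 2*r + 4*z^2 + z*(-3*r - 3) - 1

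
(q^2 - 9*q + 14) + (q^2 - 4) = 2*q^2 - 9*q + 10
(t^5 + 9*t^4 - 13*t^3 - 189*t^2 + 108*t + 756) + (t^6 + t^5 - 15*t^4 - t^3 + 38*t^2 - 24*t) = t^6 + 2*t^5 - 6*t^4 - 14*t^3 - 151*t^2 + 84*t + 756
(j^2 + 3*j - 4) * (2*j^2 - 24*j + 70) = 2*j^4 - 18*j^3 - 10*j^2 + 306*j - 280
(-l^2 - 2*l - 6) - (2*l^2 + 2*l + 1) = -3*l^2 - 4*l - 7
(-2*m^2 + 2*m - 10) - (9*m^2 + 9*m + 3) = -11*m^2 - 7*m - 13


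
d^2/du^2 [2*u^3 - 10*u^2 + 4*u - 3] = 12*u - 20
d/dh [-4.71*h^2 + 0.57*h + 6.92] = 0.57 - 9.42*h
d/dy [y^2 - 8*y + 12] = 2*y - 8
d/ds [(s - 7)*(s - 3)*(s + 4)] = 3*s^2 - 12*s - 19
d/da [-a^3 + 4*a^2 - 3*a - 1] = -3*a^2 + 8*a - 3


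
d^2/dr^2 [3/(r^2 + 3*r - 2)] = 6*(-r^2 - 3*r + (2*r + 3)^2 + 2)/(r^2 + 3*r - 2)^3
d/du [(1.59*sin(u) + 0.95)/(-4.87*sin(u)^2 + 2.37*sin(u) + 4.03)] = (7.7433*sin(u)^2 + 9.253*sin(u) + 4.1562)*cos(u)/(23.7169*sin(u)^4 - 23.0838*sin(u)^3 - 33.6353*sin(u)^2 + 19.1022*sin(u) + 16.2409)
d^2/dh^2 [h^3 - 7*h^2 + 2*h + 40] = 6*h - 14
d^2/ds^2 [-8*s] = 0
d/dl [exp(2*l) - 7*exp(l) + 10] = (2*exp(l) - 7)*exp(l)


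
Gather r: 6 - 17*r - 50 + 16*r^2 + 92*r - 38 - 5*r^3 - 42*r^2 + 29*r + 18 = -5*r^3 - 26*r^2 + 104*r - 64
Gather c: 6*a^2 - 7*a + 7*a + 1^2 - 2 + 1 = 6*a^2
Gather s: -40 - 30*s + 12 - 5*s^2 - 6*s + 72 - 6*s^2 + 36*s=44 - 11*s^2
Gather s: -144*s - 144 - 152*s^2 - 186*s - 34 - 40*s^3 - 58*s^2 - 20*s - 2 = -40*s^3 - 210*s^2 - 350*s - 180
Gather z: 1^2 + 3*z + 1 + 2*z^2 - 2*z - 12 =2*z^2 + z - 10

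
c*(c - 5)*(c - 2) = c^3 - 7*c^2 + 10*c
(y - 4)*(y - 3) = y^2 - 7*y + 12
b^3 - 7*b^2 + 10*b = b*(b - 5)*(b - 2)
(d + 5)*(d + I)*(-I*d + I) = -I*d^3 + d^2 - 4*I*d^2 + 4*d + 5*I*d - 5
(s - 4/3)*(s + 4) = s^2 + 8*s/3 - 16/3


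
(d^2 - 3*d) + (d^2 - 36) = 2*d^2 - 3*d - 36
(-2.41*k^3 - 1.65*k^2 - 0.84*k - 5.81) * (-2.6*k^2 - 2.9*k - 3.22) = 6.266*k^5 + 11.279*k^4 + 14.7292*k^3 + 22.855*k^2 + 19.5538*k + 18.7082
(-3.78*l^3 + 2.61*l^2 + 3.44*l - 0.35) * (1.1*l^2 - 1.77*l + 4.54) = -4.158*l^5 + 9.5616*l^4 - 17.9969*l^3 + 5.3756*l^2 + 16.2371*l - 1.589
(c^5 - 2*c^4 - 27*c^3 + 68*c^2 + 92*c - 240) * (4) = 4*c^5 - 8*c^4 - 108*c^3 + 272*c^2 + 368*c - 960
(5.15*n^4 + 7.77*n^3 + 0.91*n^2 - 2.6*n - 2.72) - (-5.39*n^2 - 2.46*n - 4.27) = 5.15*n^4 + 7.77*n^3 + 6.3*n^2 - 0.14*n + 1.55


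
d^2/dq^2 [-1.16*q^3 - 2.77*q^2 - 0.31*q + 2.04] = -6.96*q - 5.54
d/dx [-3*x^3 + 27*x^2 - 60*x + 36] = -9*x^2 + 54*x - 60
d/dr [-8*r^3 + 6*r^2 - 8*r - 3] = -24*r^2 + 12*r - 8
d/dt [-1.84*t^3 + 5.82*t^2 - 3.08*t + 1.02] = -5.52*t^2 + 11.64*t - 3.08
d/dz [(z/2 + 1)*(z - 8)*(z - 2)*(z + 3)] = 2*z^3 - 15*z^2/2 - 28*z + 10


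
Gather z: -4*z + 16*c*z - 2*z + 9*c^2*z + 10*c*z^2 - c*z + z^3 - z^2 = z^3 + z^2*(10*c - 1) + z*(9*c^2 + 15*c - 6)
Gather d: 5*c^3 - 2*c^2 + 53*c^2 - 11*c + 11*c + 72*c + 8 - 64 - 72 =5*c^3 + 51*c^2 + 72*c - 128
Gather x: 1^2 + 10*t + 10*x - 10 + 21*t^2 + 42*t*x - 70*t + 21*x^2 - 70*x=21*t^2 - 60*t + 21*x^2 + x*(42*t - 60) - 9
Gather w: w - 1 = w - 1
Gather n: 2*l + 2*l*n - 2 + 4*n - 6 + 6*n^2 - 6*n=2*l + 6*n^2 + n*(2*l - 2) - 8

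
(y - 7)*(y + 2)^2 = y^3 - 3*y^2 - 24*y - 28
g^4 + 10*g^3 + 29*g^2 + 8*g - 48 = (g - 1)*(g + 3)*(g + 4)^2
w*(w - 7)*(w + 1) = w^3 - 6*w^2 - 7*w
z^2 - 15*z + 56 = (z - 8)*(z - 7)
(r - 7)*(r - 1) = r^2 - 8*r + 7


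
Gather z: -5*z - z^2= -z^2 - 5*z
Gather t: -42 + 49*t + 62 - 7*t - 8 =42*t + 12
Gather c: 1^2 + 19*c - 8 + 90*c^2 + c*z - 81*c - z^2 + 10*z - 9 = 90*c^2 + c*(z - 62) - z^2 + 10*z - 16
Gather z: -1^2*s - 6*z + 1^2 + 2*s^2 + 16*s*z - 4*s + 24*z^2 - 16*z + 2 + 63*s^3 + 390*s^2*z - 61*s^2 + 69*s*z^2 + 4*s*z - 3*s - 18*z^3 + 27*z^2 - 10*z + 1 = 63*s^3 - 59*s^2 - 8*s - 18*z^3 + z^2*(69*s + 51) + z*(390*s^2 + 20*s - 32) + 4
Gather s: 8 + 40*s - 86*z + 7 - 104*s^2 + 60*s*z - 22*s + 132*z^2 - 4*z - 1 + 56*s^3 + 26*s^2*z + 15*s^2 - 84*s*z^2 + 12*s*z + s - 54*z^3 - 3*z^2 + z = 56*s^3 + s^2*(26*z - 89) + s*(-84*z^2 + 72*z + 19) - 54*z^3 + 129*z^2 - 89*z + 14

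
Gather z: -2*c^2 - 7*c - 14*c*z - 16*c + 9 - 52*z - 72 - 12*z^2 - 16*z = -2*c^2 - 23*c - 12*z^2 + z*(-14*c - 68) - 63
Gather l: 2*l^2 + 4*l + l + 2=2*l^2 + 5*l + 2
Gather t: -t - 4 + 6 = 2 - t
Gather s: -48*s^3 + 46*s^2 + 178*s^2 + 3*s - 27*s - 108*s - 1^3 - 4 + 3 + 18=-48*s^3 + 224*s^2 - 132*s + 16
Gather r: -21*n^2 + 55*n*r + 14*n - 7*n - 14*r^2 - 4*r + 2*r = -21*n^2 + 7*n - 14*r^2 + r*(55*n - 2)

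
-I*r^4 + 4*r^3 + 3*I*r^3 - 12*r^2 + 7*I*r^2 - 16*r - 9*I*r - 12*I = (r - 4)*(r + 1)*(r + 3*I)*(-I*r + 1)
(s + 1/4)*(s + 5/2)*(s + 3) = s^3 + 23*s^2/4 + 71*s/8 + 15/8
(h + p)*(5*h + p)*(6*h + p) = 30*h^3 + 41*h^2*p + 12*h*p^2 + p^3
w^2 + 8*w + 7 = (w + 1)*(w + 7)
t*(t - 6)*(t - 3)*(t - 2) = t^4 - 11*t^3 + 36*t^2 - 36*t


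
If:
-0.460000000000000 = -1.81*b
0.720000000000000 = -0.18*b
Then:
No Solution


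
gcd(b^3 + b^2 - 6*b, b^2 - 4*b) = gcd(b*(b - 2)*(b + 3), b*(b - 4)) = b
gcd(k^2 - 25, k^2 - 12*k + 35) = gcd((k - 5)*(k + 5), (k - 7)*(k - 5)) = k - 5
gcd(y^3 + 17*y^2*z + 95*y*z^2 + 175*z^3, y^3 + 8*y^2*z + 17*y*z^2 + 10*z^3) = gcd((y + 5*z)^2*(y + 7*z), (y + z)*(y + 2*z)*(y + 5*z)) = y + 5*z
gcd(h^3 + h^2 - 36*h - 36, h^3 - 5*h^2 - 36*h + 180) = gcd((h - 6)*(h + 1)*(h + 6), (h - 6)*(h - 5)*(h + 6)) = h^2 - 36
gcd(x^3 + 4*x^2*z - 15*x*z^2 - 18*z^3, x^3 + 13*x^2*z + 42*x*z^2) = x + 6*z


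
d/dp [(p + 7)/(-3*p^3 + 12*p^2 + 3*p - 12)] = (-p^3 + 4*p^2 + p - (p + 7)*(-3*p^2 + 8*p + 1) - 4)/(3*(p^3 - 4*p^2 - p + 4)^2)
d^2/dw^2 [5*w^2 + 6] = 10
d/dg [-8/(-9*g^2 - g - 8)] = 8*(-18*g - 1)/(9*g^2 + g + 8)^2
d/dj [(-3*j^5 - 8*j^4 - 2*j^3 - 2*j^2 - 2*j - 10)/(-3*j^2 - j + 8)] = (27*j^6 + 60*j^5 - 90*j^4 - 252*j^3 - 52*j^2 - 92*j - 26)/(9*j^4 + 6*j^3 - 47*j^2 - 16*j + 64)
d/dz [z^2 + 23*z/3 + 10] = 2*z + 23/3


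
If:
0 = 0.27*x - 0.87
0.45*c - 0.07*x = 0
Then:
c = 0.50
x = 3.22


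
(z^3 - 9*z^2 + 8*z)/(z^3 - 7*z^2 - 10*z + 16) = z/(z + 2)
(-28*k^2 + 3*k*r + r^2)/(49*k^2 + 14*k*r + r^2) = (-4*k + r)/(7*k + r)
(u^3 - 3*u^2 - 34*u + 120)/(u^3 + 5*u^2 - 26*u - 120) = (u - 4)/(u + 4)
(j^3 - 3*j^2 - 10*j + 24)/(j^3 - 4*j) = (j^2 - j - 12)/(j*(j + 2))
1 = 1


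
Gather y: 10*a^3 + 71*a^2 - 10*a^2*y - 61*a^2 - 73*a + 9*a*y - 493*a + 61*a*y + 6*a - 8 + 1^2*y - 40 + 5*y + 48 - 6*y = 10*a^3 + 10*a^2 - 560*a + y*(-10*a^2 + 70*a)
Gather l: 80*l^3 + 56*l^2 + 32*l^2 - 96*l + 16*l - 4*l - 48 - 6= 80*l^3 + 88*l^2 - 84*l - 54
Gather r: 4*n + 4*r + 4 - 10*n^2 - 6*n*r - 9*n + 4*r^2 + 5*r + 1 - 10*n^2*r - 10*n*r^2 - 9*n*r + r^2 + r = -10*n^2 - 5*n + r^2*(5 - 10*n) + r*(-10*n^2 - 15*n + 10) + 5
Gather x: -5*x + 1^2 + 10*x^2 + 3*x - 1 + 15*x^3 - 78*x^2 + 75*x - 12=15*x^3 - 68*x^2 + 73*x - 12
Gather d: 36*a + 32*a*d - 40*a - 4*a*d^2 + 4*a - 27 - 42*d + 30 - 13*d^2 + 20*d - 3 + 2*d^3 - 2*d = 2*d^3 + d^2*(-4*a - 13) + d*(32*a - 24)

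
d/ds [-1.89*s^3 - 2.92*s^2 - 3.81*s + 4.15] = -5.67*s^2 - 5.84*s - 3.81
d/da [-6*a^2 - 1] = -12*a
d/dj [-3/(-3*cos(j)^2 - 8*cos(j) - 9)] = 6*(3*cos(j) + 4)*sin(j)/(3*cos(j)^2 + 8*cos(j) + 9)^2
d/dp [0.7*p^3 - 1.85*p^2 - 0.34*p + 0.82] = 2.1*p^2 - 3.7*p - 0.34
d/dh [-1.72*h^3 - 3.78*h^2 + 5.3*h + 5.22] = -5.16*h^2 - 7.56*h + 5.3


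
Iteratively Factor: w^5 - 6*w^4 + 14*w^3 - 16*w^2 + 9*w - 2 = (w - 2)*(w^4 - 4*w^3 + 6*w^2 - 4*w + 1) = (w - 2)*(w - 1)*(w^3 - 3*w^2 + 3*w - 1) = (w - 2)*(w - 1)^2*(w^2 - 2*w + 1) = (w - 2)*(w - 1)^3*(w - 1)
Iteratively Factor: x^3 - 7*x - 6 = (x - 3)*(x^2 + 3*x + 2) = (x - 3)*(x + 1)*(x + 2)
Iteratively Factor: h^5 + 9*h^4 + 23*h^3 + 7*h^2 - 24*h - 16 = (h + 1)*(h^4 + 8*h^3 + 15*h^2 - 8*h - 16) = (h + 1)*(h + 4)*(h^3 + 4*h^2 - h - 4) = (h + 1)*(h + 4)^2*(h^2 - 1) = (h + 1)^2*(h + 4)^2*(h - 1)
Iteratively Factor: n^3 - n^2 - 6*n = (n)*(n^2 - n - 6) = n*(n - 3)*(n + 2)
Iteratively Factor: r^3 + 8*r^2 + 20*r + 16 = (r + 4)*(r^2 + 4*r + 4) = (r + 2)*(r + 4)*(r + 2)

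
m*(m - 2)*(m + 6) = m^3 + 4*m^2 - 12*m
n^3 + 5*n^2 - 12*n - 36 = (n - 3)*(n + 2)*(n + 6)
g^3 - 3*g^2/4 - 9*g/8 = g*(g - 3/2)*(g + 3/4)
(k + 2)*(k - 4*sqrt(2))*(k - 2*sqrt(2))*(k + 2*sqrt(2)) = k^4 - 4*sqrt(2)*k^3 + 2*k^3 - 8*sqrt(2)*k^2 - 8*k^2 - 16*k + 32*sqrt(2)*k + 64*sqrt(2)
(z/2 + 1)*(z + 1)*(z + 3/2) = z^3/2 + 9*z^2/4 + 13*z/4 + 3/2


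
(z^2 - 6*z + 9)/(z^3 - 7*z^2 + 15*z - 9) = 1/(z - 1)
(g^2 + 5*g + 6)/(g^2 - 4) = (g + 3)/(g - 2)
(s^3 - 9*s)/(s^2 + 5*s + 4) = s*(s^2 - 9)/(s^2 + 5*s + 4)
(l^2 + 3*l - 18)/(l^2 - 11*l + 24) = (l + 6)/(l - 8)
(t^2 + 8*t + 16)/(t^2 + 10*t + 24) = (t + 4)/(t + 6)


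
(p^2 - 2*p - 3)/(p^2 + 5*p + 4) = (p - 3)/(p + 4)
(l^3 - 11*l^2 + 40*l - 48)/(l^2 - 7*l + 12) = l - 4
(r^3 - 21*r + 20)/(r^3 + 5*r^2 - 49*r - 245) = (r^2 - 5*r + 4)/(r^2 - 49)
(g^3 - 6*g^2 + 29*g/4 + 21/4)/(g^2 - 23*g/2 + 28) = (2*g^2 - 5*g - 3)/(2*(g - 8))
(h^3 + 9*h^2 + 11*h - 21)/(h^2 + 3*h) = h + 6 - 7/h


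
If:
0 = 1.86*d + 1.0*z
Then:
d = -0.537634408602151*z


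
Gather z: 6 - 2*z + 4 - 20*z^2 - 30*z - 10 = -20*z^2 - 32*z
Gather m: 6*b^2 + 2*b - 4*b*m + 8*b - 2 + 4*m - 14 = 6*b^2 + 10*b + m*(4 - 4*b) - 16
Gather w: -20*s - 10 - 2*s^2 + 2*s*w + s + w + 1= -2*s^2 - 19*s + w*(2*s + 1) - 9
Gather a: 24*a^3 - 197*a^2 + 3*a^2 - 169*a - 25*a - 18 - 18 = 24*a^3 - 194*a^2 - 194*a - 36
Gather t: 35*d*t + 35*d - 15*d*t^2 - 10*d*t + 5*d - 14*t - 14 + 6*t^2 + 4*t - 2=40*d + t^2*(6 - 15*d) + t*(25*d - 10) - 16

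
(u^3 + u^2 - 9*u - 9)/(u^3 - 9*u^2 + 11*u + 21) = (u + 3)/(u - 7)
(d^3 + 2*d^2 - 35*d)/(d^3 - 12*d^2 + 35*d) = (d + 7)/(d - 7)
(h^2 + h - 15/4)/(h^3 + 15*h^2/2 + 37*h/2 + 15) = (h - 3/2)/(h^2 + 5*h + 6)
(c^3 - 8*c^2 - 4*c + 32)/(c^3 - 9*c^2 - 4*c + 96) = (c^2 - 4)/(c^2 - c - 12)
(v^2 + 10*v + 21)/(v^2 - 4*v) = (v^2 + 10*v + 21)/(v*(v - 4))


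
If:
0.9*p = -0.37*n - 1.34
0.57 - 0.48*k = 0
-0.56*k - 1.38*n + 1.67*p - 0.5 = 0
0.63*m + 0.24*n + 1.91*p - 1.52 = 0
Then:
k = 1.19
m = 5.40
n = -1.77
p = -0.76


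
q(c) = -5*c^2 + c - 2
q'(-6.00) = 61.00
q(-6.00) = -188.00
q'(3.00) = -29.00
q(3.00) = -44.00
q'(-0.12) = 2.20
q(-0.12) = -2.19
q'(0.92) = -8.20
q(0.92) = -5.31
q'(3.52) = -34.20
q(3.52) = -60.43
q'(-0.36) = 4.60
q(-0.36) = -3.01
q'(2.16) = -20.60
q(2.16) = -23.17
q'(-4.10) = 42.00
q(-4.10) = -90.15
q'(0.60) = -5.00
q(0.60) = -3.20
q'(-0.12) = 2.20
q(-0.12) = -2.19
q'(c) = 1 - 10*c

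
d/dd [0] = 0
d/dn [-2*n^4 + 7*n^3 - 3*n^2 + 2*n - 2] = -8*n^3 + 21*n^2 - 6*n + 2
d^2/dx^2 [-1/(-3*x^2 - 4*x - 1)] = 2*(-9*x^2 - 12*x + 4*(3*x + 2)^2 - 3)/(3*x^2 + 4*x + 1)^3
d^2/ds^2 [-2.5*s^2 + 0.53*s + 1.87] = -5.00000000000000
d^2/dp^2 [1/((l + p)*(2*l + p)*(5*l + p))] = 2*(209*l^4 + 378*l^3*p + 243*l^2*p^2 + 64*l*p^3 + 6*p^4)/(1000*l^9 + 5100*l^8*p + 11070*l^7*p^2 + 13373*l^6*p^3 + 9876*l^5*p^4 + 4611*l^4*p^5 + 1358*l^3*p^6 + 243*l^2*p^7 + 24*l*p^8 + p^9)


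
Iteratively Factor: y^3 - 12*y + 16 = (y + 4)*(y^2 - 4*y + 4) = (y - 2)*(y + 4)*(y - 2)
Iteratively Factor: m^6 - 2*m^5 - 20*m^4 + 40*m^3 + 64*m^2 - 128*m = (m - 2)*(m^5 - 20*m^3 + 64*m) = (m - 2)*(m + 2)*(m^4 - 2*m^3 - 16*m^2 + 32*m) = (m - 2)^2*(m + 2)*(m^3 - 16*m) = (m - 4)*(m - 2)^2*(m + 2)*(m^2 + 4*m) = m*(m - 4)*(m - 2)^2*(m + 2)*(m + 4)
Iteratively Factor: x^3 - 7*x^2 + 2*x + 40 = (x - 5)*(x^2 - 2*x - 8) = (x - 5)*(x + 2)*(x - 4)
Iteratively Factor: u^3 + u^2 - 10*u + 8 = (u + 4)*(u^2 - 3*u + 2) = (u - 1)*(u + 4)*(u - 2)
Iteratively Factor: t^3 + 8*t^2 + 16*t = (t + 4)*(t^2 + 4*t) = (t + 4)^2*(t)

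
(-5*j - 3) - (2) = -5*j - 5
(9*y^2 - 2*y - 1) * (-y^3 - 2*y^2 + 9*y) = -9*y^5 - 16*y^4 + 86*y^3 - 16*y^2 - 9*y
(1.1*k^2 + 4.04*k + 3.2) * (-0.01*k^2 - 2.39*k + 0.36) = -0.011*k^4 - 2.6694*k^3 - 9.2916*k^2 - 6.1936*k + 1.152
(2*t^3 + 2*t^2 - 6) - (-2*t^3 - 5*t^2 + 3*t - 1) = 4*t^3 + 7*t^2 - 3*t - 5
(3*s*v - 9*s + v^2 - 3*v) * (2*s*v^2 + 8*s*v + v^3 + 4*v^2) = 6*s^2*v^3 + 6*s^2*v^2 - 72*s^2*v + 5*s*v^4 + 5*s*v^3 - 60*s*v^2 + v^5 + v^4 - 12*v^3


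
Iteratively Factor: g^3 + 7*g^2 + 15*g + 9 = (g + 3)*(g^2 + 4*g + 3) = (g + 1)*(g + 3)*(g + 3)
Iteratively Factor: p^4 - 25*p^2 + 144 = (p - 3)*(p^3 + 3*p^2 - 16*p - 48) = (p - 3)*(p + 3)*(p^2 - 16) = (p - 4)*(p - 3)*(p + 3)*(p + 4)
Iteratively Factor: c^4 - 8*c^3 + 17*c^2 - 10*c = (c - 1)*(c^3 - 7*c^2 + 10*c) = c*(c - 1)*(c^2 - 7*c + 10) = c*(c - 2)*(c - 1)*(c - 5)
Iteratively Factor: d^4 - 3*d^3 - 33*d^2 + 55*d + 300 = (d + 4)*(d^3 - 7*d^2 - 5*d + 75) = (d - 5)*(d + 4)*(d^2 - 2*d - 15) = (d - 5)*(d + 3)*(d + 4)*(d - 5)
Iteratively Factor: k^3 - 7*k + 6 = (k - 1)*(k^2 + k - 6) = (k - 1)*(k + 3)*(k - 2)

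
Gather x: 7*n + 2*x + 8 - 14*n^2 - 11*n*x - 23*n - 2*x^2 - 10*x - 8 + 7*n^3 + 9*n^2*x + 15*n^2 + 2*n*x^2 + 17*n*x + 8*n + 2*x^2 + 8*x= 7*n^3 + n^2 + 2*n*x^2 - 8*n + x*(9*n^2 + 6*n)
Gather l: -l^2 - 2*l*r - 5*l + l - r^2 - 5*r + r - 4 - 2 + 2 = -l^2 + l*(-2*r - 4) - r^2 - 4*r - 4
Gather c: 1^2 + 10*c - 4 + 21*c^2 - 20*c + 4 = 21*c^2 - 10*c + 1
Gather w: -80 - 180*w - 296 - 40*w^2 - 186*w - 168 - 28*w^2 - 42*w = -68*w^2 - 408*w - 544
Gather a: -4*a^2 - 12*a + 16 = -4*a^2 - 12*a + 16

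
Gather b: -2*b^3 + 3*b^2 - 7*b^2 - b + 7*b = -2*b^3 - 4*b^2 + 6*b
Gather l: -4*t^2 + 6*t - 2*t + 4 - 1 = -4*t^2 + 4*t + 3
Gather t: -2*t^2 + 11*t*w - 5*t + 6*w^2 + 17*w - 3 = -2*t^2 + t*(11*w - 5) + 6*w^2 + 17*w - 3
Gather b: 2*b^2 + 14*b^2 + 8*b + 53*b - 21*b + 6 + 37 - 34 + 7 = 16*b^2 + 40*b + 16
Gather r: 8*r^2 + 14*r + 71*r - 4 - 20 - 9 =8*r^2 + 85*r - 33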